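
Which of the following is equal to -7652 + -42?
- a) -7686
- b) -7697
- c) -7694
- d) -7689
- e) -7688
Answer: c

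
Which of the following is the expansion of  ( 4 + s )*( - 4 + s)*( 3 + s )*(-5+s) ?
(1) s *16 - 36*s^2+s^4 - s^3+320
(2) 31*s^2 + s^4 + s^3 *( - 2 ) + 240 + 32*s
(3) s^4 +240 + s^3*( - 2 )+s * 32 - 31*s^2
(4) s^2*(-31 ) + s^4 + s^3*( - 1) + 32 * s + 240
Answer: 3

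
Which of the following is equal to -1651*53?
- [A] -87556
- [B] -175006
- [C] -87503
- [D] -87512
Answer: C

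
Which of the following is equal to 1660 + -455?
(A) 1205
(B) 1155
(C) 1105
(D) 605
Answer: A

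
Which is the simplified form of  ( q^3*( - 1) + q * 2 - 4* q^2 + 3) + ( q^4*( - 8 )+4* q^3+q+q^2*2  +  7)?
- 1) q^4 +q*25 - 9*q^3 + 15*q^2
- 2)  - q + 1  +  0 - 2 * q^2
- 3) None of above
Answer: 3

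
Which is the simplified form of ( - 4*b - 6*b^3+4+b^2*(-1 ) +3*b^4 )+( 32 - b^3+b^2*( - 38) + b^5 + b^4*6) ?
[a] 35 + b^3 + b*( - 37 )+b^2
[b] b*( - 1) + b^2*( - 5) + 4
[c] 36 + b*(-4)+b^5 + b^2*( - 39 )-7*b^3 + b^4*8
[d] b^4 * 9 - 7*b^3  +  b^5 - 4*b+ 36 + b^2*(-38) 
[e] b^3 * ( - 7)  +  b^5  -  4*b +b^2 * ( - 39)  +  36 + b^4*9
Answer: e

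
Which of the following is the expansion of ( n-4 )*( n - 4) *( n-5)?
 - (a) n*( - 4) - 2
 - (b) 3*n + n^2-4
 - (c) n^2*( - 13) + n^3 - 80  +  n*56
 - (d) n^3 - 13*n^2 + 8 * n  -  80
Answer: c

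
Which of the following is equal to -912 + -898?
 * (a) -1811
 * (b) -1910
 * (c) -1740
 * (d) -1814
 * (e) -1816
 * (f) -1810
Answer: f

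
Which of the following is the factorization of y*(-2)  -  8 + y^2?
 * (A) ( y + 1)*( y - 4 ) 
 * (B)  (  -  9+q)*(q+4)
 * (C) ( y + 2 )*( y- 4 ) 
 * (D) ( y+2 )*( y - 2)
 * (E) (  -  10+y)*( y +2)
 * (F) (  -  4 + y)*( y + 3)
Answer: C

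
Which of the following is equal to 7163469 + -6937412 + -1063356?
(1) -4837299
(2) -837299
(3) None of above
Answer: 2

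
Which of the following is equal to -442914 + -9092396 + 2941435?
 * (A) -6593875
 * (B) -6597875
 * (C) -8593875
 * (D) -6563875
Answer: A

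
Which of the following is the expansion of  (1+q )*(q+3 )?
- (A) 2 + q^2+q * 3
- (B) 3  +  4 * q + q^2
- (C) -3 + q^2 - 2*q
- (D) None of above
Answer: B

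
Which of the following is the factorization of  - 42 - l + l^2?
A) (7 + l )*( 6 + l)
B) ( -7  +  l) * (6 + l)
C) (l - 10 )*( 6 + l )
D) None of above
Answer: B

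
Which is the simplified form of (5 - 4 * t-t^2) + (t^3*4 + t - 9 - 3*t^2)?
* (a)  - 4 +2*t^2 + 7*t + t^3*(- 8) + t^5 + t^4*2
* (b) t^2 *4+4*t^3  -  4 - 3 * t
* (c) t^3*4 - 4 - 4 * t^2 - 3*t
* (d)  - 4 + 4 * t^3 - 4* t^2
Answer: c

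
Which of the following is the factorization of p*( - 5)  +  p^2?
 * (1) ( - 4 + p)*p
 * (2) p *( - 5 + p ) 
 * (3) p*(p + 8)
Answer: 2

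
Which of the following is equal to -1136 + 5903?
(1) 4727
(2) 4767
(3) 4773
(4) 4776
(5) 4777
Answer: 2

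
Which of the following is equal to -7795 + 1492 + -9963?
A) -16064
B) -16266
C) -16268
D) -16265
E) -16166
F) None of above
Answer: B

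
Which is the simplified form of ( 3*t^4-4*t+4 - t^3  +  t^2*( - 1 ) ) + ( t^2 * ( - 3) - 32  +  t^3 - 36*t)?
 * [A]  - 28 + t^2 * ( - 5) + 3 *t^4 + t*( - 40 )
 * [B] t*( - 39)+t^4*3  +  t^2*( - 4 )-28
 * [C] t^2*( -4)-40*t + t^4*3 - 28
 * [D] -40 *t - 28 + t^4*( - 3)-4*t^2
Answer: C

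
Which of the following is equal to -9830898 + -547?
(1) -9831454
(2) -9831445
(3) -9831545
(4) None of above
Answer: 2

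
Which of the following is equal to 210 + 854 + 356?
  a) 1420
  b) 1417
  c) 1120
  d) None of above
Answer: a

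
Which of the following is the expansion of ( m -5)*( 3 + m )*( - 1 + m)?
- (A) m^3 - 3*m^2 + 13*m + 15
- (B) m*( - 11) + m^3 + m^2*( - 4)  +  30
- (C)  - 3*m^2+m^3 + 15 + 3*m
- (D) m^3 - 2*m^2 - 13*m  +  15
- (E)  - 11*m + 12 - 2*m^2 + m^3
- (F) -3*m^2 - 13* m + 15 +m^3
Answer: F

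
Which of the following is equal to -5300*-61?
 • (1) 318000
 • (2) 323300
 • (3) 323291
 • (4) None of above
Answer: 2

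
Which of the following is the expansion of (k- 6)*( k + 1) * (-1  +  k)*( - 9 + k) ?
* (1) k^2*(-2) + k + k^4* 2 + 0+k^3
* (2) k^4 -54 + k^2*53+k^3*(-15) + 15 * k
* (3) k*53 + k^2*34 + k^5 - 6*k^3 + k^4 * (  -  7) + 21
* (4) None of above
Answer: 2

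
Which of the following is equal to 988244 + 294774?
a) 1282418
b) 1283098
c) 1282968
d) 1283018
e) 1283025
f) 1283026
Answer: d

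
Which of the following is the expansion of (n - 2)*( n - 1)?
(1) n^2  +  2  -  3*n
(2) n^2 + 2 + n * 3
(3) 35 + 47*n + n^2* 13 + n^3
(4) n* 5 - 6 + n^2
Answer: 1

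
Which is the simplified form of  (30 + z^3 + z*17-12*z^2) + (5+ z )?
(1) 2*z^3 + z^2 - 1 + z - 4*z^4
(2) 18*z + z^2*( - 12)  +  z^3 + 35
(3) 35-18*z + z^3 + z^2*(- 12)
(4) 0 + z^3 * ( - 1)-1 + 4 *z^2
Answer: 2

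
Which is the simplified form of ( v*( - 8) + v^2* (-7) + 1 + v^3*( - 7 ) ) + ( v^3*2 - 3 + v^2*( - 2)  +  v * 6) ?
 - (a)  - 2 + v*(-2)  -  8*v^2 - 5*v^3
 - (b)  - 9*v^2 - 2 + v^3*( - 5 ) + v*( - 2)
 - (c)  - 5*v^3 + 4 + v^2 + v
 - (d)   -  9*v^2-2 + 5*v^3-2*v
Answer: b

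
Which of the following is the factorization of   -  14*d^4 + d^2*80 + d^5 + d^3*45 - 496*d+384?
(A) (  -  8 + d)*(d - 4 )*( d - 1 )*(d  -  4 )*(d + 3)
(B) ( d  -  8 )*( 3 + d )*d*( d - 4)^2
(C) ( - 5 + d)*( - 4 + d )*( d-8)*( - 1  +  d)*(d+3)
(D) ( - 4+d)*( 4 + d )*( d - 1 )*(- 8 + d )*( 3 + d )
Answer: A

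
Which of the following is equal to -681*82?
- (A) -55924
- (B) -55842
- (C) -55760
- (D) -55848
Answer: B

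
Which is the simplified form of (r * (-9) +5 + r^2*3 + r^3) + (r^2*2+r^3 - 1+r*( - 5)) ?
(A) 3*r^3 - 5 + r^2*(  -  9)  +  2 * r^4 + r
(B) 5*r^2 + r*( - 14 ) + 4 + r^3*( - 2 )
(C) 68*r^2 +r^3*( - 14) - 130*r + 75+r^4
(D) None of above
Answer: D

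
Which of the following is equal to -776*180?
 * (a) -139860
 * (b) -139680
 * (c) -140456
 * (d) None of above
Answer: b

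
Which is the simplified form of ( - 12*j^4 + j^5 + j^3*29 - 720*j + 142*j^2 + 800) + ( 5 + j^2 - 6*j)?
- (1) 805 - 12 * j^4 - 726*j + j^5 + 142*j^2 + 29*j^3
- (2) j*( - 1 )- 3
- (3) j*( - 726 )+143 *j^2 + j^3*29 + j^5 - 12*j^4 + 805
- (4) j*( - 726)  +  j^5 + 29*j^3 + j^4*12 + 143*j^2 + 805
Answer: 3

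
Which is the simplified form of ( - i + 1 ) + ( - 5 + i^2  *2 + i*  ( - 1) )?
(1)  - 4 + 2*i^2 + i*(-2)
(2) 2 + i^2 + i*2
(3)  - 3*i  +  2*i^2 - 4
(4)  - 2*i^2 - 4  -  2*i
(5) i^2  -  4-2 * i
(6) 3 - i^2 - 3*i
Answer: 1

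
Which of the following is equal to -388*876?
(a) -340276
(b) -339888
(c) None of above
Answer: b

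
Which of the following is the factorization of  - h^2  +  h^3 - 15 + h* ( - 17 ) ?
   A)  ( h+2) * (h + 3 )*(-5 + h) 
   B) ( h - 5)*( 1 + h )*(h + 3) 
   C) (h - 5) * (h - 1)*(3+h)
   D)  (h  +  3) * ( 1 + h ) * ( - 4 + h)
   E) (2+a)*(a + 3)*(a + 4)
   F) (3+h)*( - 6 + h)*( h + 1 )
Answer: B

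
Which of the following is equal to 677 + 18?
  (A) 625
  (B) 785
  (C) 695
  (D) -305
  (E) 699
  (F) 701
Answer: C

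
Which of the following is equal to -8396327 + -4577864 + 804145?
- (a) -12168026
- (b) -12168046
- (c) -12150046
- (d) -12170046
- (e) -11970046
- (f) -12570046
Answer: d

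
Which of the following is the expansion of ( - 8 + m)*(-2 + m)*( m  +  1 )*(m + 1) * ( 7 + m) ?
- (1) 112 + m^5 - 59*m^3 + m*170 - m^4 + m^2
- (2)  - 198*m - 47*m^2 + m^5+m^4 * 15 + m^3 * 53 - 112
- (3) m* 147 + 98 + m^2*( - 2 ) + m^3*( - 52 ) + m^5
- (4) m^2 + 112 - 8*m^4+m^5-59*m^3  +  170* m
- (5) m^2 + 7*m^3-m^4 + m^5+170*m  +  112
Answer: 1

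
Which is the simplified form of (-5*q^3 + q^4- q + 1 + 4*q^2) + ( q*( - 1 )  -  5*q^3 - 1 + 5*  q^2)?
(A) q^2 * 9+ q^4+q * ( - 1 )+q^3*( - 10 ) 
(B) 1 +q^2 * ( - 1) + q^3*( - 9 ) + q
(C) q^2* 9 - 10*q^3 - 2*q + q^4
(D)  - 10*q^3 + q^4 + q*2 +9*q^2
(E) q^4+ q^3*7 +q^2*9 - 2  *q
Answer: C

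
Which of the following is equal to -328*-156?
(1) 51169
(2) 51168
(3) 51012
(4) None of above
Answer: 2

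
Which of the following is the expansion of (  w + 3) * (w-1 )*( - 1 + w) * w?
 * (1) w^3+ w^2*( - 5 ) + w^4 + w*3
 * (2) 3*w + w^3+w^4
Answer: 1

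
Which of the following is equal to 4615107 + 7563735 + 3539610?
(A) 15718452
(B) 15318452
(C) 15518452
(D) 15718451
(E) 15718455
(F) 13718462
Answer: A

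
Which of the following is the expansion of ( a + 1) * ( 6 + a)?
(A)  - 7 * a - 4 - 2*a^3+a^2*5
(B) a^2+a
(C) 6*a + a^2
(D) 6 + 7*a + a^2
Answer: D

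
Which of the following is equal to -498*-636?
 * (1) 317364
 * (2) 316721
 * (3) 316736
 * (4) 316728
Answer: 4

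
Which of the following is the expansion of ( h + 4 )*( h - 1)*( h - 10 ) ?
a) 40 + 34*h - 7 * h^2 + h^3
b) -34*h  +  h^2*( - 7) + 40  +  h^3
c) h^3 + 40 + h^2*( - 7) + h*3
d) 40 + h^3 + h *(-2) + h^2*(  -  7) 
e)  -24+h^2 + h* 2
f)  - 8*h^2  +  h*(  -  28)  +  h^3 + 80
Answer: b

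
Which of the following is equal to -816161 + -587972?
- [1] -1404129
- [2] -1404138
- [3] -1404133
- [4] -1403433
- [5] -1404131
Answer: 3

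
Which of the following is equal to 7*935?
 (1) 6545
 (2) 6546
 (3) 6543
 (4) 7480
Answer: 1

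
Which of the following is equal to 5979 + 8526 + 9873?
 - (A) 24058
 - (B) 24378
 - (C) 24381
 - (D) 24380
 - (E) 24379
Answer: B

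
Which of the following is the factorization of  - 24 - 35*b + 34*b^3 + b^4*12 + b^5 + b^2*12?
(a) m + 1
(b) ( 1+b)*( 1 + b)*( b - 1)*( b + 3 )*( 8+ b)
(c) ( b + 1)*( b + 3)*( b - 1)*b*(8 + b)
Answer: b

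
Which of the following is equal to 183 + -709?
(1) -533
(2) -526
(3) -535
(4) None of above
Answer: 2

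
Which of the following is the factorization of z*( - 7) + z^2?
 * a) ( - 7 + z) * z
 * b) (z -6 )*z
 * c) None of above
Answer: a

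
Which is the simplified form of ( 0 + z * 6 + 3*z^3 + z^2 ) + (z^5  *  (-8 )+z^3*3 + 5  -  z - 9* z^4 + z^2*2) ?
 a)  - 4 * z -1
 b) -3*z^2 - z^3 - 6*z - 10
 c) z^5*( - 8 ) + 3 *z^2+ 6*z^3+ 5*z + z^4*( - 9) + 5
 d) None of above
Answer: c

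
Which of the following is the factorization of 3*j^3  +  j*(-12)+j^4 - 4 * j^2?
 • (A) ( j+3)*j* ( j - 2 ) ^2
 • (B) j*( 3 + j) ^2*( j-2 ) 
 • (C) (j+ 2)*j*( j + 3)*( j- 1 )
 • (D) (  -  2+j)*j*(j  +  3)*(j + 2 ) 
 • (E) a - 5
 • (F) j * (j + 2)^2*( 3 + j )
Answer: D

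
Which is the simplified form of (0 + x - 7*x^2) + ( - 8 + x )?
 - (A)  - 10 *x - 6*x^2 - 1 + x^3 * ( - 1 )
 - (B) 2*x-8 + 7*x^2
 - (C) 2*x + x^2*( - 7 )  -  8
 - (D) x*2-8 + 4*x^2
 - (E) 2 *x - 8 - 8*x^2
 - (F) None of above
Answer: C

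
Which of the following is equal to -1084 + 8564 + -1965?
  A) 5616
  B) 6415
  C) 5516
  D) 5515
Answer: D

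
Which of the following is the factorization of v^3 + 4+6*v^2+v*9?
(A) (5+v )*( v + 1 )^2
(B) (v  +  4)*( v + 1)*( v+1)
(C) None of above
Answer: B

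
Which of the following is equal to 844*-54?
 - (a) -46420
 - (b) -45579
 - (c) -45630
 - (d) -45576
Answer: d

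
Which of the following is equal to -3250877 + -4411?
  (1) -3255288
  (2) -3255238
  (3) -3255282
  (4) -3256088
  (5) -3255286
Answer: 1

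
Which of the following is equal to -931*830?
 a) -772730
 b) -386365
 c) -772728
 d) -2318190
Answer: a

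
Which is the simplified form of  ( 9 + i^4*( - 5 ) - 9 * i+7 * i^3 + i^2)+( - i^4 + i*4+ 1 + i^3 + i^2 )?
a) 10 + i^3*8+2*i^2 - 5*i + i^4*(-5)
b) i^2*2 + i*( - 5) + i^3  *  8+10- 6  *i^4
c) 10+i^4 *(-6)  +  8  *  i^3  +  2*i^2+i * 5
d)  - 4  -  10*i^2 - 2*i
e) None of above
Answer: b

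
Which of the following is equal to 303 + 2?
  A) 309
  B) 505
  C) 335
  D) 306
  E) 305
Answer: E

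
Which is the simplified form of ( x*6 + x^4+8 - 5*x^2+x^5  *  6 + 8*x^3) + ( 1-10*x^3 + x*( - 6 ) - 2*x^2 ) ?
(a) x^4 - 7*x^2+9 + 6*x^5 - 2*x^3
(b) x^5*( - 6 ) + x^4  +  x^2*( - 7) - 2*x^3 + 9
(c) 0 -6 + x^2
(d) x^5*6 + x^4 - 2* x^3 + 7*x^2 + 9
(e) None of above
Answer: a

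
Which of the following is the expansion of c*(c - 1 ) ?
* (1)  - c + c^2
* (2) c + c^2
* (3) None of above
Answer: 1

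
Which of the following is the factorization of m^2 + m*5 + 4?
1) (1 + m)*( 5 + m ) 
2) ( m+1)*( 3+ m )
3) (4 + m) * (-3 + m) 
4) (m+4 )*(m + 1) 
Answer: 4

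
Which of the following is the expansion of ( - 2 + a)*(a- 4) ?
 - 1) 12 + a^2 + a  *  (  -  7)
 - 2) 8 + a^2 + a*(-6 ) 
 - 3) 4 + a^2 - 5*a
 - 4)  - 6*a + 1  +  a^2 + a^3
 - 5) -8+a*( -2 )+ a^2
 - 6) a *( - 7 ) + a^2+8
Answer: 2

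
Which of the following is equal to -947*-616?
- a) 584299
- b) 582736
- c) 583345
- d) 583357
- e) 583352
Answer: e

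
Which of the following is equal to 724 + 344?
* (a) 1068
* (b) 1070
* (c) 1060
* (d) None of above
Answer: a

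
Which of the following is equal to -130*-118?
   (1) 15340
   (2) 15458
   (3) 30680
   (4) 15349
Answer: 1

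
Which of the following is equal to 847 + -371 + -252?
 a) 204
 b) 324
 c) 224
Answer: c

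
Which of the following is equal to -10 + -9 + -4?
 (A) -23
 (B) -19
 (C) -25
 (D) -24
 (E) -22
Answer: A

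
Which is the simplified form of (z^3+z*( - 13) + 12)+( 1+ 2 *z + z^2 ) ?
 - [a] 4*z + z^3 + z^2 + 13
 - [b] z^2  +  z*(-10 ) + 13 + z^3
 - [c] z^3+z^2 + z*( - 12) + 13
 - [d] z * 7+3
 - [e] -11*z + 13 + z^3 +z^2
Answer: e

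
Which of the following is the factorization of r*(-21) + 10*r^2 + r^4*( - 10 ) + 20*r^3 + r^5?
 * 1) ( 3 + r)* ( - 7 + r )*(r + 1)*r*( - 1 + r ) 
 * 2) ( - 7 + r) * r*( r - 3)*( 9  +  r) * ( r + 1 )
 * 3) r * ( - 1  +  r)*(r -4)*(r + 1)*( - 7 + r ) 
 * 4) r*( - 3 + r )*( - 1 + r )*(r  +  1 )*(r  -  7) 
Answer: 4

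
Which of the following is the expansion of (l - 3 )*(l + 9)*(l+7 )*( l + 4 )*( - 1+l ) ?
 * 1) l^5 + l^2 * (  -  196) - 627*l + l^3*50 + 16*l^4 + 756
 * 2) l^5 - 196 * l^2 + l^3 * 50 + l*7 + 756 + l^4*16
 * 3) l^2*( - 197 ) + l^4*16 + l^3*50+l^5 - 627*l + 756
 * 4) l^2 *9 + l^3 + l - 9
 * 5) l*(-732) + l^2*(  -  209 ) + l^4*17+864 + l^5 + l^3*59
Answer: 1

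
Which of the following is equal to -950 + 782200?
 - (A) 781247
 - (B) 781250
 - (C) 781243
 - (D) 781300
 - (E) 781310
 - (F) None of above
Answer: B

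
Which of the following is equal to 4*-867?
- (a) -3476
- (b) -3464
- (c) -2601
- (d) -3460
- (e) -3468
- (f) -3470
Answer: e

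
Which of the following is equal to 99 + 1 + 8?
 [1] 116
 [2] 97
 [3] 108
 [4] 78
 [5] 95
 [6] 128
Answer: 3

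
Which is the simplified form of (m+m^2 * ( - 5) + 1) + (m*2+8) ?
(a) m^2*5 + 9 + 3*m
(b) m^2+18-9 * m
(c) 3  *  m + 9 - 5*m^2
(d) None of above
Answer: c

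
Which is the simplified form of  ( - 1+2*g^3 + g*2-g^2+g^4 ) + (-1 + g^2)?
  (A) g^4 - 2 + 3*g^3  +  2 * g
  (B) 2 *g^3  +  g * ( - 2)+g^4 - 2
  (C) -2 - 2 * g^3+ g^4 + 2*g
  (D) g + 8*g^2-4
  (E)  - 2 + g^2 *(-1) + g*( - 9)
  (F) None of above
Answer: F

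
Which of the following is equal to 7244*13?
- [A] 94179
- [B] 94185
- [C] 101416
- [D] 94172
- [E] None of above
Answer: D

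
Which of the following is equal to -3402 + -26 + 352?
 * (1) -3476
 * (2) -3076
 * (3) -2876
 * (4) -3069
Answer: 2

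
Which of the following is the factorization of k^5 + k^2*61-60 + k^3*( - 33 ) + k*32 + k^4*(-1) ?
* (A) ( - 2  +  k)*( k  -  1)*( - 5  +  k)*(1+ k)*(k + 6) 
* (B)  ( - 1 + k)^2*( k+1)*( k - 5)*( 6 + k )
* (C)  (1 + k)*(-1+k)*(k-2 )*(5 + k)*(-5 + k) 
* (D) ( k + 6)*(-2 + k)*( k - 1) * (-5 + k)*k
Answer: A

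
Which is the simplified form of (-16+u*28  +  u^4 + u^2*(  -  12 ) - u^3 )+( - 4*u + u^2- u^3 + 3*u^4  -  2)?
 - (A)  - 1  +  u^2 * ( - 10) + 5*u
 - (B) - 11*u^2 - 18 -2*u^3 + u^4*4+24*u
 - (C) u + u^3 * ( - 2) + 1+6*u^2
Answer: B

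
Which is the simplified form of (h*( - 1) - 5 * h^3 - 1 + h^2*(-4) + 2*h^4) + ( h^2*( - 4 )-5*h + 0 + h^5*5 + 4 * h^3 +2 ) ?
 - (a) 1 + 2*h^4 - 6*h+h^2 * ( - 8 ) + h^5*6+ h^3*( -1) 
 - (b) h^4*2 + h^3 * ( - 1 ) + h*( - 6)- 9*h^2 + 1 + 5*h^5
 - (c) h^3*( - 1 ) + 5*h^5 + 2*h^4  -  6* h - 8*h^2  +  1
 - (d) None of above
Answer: c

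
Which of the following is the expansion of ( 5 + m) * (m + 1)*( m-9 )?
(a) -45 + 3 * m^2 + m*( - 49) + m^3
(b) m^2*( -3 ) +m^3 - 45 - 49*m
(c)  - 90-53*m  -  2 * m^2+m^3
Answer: b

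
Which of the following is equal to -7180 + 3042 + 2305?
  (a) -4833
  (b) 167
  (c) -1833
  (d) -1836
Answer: c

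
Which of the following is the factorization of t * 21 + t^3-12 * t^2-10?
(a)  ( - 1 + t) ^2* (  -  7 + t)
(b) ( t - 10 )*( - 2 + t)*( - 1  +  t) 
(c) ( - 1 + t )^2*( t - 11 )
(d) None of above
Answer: d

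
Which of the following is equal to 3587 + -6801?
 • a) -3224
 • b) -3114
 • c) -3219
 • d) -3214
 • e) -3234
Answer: d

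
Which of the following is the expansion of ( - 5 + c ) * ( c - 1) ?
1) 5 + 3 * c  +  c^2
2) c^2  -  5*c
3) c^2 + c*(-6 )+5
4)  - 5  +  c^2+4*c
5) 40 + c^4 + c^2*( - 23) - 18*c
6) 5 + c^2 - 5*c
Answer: 3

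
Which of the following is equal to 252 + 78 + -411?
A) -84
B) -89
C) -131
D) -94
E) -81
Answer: E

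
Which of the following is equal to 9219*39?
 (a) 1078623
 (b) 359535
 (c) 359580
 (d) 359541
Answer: d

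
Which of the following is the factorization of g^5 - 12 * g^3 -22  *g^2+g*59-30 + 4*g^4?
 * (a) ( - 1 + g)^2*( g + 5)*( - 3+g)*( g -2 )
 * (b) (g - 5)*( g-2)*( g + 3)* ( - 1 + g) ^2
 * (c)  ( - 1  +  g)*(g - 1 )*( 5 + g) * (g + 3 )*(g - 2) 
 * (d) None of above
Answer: c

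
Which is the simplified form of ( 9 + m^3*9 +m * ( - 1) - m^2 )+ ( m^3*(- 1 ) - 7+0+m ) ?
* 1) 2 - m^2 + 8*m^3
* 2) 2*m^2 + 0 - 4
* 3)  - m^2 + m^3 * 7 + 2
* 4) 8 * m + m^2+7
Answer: 1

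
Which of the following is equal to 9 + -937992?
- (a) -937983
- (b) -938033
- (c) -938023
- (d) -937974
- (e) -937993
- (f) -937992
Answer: a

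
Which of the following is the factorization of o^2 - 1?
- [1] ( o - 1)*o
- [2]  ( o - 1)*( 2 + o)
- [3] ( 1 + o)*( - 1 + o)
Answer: 3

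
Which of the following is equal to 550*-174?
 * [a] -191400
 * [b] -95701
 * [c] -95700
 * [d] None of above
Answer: c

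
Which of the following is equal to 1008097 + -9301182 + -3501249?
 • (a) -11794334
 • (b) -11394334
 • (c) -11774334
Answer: a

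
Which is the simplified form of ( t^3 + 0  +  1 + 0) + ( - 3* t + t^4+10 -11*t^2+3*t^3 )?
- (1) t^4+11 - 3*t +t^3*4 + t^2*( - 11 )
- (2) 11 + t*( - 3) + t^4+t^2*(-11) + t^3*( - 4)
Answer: 1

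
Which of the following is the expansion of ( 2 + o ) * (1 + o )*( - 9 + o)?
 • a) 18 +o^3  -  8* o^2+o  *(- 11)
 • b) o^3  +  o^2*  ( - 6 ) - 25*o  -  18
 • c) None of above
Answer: b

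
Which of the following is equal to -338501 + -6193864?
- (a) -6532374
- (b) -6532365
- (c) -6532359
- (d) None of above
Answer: b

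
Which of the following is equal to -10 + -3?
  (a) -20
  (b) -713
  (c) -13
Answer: c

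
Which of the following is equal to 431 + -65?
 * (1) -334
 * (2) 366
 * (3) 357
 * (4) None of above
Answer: 2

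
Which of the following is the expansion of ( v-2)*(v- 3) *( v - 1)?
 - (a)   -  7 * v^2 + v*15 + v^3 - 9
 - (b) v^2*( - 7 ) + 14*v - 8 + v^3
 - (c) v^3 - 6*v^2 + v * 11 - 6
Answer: c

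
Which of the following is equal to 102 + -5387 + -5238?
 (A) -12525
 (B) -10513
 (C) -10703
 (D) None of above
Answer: D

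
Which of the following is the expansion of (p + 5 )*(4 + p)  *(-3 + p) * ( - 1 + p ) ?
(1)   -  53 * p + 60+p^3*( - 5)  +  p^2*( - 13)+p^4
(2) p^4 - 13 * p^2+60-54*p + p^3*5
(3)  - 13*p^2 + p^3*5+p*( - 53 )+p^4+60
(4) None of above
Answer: 3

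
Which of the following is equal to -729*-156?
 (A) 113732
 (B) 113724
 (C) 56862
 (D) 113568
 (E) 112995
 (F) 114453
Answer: B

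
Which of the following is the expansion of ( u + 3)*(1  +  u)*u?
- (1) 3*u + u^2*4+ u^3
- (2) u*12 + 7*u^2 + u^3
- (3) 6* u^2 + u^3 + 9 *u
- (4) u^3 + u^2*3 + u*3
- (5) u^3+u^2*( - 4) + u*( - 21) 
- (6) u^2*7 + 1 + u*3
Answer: 1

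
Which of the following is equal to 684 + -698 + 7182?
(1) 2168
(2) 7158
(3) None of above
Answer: 3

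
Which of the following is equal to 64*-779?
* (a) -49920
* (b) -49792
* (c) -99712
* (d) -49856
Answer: d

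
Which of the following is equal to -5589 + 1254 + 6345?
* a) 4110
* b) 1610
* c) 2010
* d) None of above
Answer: c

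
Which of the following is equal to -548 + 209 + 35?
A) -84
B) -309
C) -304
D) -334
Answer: C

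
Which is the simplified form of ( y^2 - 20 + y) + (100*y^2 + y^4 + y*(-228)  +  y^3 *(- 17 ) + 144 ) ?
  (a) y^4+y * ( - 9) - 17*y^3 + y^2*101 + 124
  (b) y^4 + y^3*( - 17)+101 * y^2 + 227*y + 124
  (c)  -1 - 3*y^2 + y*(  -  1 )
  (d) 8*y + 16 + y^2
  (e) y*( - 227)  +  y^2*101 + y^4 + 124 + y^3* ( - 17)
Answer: e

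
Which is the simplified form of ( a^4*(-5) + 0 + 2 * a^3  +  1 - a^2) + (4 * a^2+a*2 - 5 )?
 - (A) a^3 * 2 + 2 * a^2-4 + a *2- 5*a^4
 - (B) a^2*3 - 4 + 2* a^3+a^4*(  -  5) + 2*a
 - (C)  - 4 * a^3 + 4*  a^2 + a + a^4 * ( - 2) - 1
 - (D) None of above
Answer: B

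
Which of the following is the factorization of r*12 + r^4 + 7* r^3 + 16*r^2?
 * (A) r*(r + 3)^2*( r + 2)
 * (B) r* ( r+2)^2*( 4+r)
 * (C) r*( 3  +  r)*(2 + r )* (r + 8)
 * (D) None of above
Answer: D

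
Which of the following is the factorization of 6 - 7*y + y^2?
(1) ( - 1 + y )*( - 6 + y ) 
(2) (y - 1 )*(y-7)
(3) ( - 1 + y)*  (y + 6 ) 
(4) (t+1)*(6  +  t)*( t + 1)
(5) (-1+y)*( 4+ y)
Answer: 1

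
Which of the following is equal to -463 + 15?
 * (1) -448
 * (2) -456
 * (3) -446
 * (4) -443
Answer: 1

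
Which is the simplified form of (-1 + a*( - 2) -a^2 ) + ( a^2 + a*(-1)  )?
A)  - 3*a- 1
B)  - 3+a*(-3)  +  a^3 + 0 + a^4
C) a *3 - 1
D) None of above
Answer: A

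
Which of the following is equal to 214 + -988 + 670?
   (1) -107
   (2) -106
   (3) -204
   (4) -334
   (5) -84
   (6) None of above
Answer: 6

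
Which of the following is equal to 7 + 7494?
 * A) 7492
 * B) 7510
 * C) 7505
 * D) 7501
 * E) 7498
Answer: D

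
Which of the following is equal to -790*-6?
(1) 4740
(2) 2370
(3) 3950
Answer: 1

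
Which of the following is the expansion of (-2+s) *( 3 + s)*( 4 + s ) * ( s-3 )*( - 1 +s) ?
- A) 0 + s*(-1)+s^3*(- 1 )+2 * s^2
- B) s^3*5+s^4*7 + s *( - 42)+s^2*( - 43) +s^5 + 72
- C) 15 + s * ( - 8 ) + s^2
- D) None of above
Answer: D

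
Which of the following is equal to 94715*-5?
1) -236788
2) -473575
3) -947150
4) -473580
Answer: 2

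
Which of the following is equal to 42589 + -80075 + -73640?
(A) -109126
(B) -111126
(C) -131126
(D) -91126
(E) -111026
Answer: B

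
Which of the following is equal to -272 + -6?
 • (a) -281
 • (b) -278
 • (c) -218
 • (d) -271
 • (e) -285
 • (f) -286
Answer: b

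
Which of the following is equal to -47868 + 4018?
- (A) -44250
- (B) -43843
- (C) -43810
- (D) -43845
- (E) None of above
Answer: E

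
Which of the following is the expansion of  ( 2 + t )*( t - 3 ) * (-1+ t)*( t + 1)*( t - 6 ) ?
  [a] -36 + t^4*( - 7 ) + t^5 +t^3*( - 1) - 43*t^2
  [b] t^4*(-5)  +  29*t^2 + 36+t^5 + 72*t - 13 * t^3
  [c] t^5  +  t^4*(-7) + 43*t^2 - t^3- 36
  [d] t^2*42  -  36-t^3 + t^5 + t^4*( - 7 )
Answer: c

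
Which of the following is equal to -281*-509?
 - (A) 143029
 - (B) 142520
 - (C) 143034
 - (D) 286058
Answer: A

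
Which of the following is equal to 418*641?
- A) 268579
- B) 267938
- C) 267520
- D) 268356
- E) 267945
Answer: B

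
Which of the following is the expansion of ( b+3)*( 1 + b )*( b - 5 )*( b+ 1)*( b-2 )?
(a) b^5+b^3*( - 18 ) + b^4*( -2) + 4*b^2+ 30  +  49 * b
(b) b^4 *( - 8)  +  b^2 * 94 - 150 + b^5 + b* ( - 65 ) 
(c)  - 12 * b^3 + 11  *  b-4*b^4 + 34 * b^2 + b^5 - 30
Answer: a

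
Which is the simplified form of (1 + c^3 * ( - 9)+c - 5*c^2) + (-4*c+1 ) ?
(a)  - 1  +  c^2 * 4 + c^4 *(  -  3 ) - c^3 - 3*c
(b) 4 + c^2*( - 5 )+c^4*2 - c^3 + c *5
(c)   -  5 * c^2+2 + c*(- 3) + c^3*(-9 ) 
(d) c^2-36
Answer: c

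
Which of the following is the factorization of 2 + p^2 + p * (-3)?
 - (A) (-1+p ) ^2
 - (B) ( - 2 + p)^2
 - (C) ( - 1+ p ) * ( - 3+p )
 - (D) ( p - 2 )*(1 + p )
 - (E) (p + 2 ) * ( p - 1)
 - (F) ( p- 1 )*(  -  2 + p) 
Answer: F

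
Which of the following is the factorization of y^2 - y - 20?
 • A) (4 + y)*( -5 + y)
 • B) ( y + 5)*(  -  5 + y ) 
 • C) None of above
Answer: A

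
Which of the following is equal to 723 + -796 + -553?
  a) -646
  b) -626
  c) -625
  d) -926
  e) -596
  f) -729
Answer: b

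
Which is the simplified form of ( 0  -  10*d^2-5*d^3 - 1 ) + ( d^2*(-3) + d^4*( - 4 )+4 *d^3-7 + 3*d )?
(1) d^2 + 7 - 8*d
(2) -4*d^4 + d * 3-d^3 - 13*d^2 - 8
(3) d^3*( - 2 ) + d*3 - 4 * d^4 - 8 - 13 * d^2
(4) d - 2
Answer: 2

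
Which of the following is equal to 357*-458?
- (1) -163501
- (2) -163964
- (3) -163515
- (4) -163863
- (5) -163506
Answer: 5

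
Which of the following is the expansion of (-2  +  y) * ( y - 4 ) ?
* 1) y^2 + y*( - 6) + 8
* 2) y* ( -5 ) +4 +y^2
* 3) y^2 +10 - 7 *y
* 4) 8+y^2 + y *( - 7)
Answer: 1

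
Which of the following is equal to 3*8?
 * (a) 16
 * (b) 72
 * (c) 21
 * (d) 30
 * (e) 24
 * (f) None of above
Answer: e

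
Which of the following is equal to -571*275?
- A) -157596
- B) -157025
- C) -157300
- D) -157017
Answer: B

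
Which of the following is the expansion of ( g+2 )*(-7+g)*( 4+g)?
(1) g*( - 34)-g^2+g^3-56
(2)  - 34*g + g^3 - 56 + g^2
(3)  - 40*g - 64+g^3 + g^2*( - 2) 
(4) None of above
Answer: 1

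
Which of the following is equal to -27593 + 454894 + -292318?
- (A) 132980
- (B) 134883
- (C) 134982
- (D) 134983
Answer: D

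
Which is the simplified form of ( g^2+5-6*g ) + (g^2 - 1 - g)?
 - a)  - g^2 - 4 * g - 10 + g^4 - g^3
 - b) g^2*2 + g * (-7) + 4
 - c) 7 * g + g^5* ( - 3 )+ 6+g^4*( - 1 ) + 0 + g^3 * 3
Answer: b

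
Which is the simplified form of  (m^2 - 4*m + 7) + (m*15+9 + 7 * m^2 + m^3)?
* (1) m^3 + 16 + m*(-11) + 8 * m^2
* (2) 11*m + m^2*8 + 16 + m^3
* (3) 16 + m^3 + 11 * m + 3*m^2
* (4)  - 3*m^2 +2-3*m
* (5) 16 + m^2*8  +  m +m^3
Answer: 2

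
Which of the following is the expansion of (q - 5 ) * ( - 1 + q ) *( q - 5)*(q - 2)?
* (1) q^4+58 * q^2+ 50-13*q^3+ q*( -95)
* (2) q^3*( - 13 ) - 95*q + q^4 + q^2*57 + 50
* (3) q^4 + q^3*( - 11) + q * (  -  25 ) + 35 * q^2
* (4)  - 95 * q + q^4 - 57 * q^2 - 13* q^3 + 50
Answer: 2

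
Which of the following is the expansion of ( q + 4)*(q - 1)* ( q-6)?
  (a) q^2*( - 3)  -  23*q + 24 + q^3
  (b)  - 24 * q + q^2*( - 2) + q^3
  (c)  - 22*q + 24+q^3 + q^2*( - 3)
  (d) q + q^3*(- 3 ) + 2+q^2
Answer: c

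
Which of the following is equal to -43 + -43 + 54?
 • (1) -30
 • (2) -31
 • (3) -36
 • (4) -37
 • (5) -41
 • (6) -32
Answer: 6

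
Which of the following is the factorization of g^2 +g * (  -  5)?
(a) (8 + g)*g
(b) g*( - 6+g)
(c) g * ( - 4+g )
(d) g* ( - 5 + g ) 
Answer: d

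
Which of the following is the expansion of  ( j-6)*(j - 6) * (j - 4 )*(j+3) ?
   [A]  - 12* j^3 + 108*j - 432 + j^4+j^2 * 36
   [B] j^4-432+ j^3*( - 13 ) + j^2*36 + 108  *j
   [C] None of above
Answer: B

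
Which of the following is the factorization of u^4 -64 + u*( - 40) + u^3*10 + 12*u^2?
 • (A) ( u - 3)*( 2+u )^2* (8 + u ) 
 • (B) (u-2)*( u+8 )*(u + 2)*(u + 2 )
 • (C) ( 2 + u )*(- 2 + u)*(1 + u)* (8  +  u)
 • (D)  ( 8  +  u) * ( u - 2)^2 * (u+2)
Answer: B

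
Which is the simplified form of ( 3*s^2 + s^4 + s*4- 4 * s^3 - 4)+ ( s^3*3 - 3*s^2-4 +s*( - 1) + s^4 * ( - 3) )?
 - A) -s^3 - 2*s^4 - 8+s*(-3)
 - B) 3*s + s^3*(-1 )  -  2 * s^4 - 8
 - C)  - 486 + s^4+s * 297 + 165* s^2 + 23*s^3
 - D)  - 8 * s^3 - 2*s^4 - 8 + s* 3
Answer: B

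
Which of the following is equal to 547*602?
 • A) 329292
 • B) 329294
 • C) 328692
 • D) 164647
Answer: B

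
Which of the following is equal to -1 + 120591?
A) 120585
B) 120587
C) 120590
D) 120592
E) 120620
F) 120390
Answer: C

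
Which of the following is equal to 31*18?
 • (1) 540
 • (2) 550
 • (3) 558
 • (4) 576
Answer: 3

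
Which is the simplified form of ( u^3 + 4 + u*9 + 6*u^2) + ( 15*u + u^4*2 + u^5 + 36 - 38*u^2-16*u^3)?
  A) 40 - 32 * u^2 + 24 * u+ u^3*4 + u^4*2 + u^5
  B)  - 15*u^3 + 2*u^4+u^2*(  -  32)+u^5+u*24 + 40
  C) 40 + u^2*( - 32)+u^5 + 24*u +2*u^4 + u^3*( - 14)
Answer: B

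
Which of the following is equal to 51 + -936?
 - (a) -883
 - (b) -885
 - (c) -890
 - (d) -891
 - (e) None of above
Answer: b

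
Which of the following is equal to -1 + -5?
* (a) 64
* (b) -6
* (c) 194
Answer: b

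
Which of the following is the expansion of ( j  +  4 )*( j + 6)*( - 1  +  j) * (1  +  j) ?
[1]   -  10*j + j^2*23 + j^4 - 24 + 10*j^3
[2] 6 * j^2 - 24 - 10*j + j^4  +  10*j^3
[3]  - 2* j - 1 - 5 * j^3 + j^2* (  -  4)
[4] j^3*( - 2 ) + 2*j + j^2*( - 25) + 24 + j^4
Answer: 1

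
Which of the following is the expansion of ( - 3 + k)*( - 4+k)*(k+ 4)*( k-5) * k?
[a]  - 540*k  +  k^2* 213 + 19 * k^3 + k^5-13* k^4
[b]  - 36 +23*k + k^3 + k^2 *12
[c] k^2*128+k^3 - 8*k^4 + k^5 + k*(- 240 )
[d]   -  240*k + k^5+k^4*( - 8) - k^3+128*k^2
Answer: d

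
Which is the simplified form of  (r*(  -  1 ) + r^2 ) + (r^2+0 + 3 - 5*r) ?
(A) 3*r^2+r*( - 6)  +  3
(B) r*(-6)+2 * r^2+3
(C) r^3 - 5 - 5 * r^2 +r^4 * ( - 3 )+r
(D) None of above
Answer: B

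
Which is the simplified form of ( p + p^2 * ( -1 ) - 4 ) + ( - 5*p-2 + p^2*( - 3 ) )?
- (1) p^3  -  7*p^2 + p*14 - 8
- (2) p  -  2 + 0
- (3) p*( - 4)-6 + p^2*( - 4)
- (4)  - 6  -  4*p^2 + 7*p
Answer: 3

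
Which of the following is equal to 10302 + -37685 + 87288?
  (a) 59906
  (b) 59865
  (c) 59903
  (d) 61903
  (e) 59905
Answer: e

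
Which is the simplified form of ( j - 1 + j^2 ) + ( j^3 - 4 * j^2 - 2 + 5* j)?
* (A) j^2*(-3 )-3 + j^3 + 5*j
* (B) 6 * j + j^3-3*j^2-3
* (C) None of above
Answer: B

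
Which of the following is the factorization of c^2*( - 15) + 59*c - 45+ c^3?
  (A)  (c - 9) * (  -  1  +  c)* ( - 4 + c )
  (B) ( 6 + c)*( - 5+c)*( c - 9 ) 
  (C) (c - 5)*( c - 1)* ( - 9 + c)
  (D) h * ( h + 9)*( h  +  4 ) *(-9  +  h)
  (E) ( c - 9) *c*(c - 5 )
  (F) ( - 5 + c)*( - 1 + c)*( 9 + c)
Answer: C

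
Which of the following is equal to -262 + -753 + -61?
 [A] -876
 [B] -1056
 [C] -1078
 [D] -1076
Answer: D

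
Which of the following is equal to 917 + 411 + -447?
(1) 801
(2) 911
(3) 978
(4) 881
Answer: 4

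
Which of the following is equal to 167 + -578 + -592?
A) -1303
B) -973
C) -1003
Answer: C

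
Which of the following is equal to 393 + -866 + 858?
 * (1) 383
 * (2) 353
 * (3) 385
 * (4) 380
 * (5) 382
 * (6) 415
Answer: 3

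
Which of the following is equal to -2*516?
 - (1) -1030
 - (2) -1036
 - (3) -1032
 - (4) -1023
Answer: 3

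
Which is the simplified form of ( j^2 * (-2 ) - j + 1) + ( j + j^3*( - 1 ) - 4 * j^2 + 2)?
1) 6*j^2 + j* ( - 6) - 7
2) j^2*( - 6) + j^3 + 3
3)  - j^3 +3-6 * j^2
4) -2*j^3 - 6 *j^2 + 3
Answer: 3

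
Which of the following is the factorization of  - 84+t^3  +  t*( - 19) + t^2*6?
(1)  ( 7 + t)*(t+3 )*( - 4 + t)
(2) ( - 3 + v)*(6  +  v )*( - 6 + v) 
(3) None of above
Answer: 1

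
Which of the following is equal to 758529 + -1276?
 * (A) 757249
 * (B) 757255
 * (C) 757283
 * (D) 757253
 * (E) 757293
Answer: D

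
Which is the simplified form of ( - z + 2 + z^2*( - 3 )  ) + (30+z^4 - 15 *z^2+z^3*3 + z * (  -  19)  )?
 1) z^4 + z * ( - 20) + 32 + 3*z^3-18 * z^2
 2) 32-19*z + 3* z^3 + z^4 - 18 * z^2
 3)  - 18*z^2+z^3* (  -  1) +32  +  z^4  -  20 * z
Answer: 1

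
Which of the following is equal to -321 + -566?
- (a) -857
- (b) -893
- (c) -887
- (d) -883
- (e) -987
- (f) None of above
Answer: c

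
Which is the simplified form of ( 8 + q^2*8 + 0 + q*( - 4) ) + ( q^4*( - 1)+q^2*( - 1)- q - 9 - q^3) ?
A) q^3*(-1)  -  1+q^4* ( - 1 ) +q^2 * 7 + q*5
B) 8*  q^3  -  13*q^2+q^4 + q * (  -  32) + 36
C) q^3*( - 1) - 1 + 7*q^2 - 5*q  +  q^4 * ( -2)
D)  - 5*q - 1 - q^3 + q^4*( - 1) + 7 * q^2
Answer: D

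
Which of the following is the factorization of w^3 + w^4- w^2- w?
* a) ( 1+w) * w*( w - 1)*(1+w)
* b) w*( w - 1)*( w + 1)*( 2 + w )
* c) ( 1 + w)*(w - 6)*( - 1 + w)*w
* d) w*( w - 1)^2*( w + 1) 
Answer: a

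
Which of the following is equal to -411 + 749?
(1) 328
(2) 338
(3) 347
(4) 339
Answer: 2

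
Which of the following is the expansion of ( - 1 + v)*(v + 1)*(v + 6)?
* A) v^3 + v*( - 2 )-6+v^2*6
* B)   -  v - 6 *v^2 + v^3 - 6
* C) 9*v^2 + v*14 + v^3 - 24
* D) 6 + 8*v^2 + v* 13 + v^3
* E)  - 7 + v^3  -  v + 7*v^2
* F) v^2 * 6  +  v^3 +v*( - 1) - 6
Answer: F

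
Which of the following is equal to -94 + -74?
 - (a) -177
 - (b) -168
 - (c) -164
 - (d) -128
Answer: b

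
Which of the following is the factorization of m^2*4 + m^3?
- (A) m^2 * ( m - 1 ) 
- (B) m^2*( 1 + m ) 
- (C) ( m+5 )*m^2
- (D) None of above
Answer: D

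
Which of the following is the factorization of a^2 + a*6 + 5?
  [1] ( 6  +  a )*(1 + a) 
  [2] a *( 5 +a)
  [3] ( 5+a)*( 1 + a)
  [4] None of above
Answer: 3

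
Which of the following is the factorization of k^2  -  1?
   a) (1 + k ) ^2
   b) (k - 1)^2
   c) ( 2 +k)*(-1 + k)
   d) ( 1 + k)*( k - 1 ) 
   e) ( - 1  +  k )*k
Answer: d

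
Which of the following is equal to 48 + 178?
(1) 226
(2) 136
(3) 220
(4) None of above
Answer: 1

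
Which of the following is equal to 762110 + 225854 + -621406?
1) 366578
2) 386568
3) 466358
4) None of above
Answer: 4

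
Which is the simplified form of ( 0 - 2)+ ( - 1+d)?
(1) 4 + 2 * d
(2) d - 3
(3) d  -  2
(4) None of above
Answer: 2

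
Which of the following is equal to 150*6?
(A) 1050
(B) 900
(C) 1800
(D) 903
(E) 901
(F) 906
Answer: B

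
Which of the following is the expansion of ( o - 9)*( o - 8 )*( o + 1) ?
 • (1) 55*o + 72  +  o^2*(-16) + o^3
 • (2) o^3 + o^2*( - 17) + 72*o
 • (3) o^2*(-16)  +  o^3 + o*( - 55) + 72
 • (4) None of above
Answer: 1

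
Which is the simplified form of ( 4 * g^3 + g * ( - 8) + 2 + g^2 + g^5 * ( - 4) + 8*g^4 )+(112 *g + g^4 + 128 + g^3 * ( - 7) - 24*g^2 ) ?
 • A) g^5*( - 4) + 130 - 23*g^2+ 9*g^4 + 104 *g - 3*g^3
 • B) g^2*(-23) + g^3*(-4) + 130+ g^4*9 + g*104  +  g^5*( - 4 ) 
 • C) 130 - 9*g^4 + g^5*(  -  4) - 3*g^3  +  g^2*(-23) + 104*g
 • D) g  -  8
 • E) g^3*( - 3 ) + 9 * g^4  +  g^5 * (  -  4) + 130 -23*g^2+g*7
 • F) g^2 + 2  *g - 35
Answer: A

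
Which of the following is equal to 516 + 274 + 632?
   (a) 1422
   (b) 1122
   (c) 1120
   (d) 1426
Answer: a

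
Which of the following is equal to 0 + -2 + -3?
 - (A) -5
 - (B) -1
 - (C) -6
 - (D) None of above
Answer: A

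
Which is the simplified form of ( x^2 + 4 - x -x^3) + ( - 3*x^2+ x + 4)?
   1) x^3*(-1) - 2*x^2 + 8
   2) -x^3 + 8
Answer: 1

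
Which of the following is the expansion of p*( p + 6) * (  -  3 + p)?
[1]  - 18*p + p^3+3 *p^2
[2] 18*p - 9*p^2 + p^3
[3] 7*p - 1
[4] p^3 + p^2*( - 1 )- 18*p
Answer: 1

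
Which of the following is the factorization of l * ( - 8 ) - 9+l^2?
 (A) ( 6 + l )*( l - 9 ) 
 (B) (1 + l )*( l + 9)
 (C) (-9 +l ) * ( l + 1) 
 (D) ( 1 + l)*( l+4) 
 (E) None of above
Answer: C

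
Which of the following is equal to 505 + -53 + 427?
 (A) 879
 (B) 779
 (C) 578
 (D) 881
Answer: A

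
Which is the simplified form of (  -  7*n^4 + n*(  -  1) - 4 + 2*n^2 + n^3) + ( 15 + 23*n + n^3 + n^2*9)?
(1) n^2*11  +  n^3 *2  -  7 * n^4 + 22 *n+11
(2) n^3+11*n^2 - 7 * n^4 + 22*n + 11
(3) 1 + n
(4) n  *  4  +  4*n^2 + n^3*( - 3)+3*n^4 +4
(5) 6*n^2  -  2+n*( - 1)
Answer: 1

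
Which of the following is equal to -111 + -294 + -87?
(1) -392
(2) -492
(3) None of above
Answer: 2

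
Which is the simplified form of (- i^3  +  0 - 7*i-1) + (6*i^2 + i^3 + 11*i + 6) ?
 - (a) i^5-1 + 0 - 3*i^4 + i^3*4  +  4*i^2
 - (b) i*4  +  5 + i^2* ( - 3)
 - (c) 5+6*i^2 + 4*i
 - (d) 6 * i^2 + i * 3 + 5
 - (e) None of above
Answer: c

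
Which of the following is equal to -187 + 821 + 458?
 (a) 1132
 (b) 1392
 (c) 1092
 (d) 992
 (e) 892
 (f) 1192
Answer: c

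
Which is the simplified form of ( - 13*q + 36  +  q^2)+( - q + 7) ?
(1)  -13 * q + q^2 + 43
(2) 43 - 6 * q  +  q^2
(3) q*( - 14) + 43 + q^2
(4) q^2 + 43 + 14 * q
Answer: 3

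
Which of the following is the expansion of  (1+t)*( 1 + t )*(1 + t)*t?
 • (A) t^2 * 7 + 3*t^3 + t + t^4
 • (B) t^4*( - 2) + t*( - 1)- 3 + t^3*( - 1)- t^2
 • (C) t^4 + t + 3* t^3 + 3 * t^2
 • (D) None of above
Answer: C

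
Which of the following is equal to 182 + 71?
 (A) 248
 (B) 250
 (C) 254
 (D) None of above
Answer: D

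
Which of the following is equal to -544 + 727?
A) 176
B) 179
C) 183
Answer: C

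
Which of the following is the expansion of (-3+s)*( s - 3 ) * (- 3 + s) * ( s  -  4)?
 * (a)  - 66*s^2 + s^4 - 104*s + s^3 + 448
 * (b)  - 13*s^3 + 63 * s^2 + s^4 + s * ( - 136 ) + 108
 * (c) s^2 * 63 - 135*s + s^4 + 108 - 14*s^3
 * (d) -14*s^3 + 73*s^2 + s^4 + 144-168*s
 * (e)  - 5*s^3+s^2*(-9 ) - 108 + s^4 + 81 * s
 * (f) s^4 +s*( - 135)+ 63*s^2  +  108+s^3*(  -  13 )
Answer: f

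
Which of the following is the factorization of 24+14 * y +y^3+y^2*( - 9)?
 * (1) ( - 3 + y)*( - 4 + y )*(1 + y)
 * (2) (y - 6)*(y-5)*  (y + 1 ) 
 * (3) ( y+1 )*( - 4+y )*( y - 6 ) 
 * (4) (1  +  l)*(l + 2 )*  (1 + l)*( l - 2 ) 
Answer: 3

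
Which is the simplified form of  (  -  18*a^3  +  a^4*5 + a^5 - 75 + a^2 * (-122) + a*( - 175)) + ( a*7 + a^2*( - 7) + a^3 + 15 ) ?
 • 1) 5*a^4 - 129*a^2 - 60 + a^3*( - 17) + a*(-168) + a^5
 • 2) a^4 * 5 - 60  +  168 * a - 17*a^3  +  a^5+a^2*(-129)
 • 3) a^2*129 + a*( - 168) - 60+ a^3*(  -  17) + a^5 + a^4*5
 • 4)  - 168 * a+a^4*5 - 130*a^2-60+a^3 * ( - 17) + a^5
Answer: 1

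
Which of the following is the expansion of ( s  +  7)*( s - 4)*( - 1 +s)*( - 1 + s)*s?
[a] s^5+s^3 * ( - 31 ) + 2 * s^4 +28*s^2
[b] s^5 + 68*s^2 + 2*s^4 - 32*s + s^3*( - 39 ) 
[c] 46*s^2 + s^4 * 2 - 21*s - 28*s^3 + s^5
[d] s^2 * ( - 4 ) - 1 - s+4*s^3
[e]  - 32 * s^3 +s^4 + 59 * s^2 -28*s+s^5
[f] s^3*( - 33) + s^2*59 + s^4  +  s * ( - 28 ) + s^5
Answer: f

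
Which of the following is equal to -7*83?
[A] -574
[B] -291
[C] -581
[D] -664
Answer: C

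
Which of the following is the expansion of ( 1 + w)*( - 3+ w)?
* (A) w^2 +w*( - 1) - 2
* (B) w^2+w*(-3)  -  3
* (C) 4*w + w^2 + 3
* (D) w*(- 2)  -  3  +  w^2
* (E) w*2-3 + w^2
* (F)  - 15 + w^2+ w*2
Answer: D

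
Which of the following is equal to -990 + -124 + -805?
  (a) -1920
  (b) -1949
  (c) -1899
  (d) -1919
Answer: d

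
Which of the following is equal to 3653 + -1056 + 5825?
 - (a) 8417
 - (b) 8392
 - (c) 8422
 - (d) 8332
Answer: c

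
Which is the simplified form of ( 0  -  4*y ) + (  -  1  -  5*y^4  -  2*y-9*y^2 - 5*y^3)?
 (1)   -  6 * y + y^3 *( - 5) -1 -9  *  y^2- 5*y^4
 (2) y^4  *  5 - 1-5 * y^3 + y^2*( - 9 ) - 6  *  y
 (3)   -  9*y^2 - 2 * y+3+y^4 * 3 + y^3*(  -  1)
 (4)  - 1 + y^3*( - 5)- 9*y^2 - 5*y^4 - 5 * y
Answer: 1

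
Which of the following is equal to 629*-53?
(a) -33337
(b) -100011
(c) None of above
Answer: a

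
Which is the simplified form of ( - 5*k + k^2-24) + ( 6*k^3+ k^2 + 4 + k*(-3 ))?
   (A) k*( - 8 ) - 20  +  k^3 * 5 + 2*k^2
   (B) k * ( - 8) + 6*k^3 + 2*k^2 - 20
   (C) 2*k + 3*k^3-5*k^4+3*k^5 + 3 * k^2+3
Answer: B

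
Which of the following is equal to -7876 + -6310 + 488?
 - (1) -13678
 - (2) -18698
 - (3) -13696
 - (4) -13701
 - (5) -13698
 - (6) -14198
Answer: 5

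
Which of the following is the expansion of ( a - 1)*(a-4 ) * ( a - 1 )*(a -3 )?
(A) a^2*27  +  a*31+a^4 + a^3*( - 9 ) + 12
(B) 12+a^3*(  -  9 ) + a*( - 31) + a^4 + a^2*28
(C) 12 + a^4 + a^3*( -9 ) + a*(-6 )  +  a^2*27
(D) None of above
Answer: D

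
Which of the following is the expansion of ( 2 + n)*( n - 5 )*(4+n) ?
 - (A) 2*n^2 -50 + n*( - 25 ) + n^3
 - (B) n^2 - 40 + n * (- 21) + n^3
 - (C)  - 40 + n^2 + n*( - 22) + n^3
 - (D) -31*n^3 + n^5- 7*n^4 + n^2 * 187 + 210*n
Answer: C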